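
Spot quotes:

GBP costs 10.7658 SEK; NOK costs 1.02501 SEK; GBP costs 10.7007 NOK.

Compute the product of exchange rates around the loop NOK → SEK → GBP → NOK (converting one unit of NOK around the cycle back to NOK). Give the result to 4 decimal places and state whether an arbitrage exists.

Around NOK → SEK → GBP → NOK: 1 × 1.02501 ÷ 10.7658 × 10.7007 = 1.018812
Product > 1; profitable direction is NOK → SEK → GBP → NOK.

1.0188 (arbitrage exists)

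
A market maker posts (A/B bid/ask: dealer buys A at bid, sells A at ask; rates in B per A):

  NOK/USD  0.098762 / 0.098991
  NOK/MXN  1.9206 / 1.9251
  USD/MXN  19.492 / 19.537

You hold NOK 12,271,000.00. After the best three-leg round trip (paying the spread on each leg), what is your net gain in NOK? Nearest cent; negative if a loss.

Net result: NOK -198.21 (no profitable arbitrage after spreads)

Best loop NOK → USD → MXN → NOK:
NOK 12,271,000.00 × 0.098762 (sell NOK at bid) = USD 1,211,908.50
USD 1,211,908.50 × 19.492 (sell USD at bid) = MXN 23,622,520.52
MXN 23,622,520.52 ÷ 1.9251 (buy NOK at ask) = NOK 12,270,801.79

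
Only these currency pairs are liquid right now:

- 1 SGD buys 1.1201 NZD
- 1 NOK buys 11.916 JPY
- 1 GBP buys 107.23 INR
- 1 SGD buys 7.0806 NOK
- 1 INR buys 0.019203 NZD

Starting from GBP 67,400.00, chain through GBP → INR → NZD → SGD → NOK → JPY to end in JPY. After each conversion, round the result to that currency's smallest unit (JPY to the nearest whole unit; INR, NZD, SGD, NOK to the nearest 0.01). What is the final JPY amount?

JPY 10,454,157

GBP 67,400.00 × 107.23 = INR 7,227,302.00
INR 7,227,302.00 × 0.019203 = NZD 138,785.88
NZD 138,785.88 ÷ 1.1201 = SGD 123,904.90
SGD 123,904.90 × 7.0806 = NOK 877,321.03
NOK 877,321.03 × 11.916 = JPY 10,454,157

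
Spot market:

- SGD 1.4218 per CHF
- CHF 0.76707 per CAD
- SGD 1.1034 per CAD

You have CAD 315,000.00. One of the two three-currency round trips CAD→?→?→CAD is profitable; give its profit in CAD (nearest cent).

Profit: CAD 3,691.17

Profitable loop is CAD → SGD → CHF → CAD:
CAD 315,000.00 × 1.1034 = SGD 347,571.00
SGD 347,571.00 ÷ 1.4218 = CHF 244,458.43
CHF 244,458.43 ÷ 0.76707 = CAD 318,691.17
Profit = CAD 318,691.17 − CAD 315,000.00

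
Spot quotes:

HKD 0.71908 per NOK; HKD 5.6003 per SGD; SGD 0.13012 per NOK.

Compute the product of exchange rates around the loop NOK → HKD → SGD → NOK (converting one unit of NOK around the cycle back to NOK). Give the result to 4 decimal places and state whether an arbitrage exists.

Around NOK → HKD → SGD → NOK: 1 × 0.71908 ÷ 5.6003 ÷ 0.13012 = 0.986783
Product < 1; profitable direction is NOK → SGD → HKD → NOK.

0.9868 (arbitrage exists)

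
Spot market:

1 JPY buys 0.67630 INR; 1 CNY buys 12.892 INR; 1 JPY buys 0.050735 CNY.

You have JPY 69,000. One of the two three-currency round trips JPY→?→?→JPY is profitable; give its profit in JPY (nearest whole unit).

Profit: JPY 2,345

Profitable loop is JPY → INR → CNY → JPY:
JPY 69,000 × 0.67630 = INR 46,664.70
INR 46,664.70 ÷ 12.892 = CNY 3,619.66
CNY 3,619.66 ÷ 0.050735 = JPY 71,345
Profit = JPY 71,345 − JPY 69,000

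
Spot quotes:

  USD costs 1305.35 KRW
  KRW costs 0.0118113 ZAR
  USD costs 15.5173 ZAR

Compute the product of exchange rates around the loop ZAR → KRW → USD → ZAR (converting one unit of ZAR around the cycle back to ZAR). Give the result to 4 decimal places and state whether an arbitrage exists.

1.0064 (arbitrage exists)

Around ZAR → KRW → USD → ZAR: 1 ÷ 0.0118113 ÷ 1305.35 × 15.5173 = 1.006448
Product > 1; profitable direction is ZAR → KRW → USD → ZAR.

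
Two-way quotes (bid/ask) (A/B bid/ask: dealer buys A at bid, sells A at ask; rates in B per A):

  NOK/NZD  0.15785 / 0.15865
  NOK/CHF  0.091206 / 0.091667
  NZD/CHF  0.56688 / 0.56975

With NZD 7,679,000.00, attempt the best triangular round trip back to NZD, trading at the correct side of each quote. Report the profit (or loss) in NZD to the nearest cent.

Net profit: NZD 69,250.74

Best loop NZD → NOK → CHF → NZD:
NZD 7,679,000.00 ÷ 0.15865 (buy NOK at ask) = NOK 48,402,143.08
NOK 48,402,143.08 × 0.091206 (sell NOK at bid) = CHF 4,414,565.86
CHF 4,414,565.86 ÷ 0.56975 (buy NZD at ask) = NZD 7,748,250.74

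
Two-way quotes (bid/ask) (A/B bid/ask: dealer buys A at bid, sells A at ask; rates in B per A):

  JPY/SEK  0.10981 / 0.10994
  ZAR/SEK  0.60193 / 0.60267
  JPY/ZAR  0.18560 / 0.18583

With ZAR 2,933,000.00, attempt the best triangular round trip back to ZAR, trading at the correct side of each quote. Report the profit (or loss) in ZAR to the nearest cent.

Net profit: ZAR 47,439.37

Best loop ZAR → SEK → JPY → ZAR:
ZAR 2,933,000.00 × 0.60193 (sell ZAR at bid) = SEK 1,765,460.69
SEK 1,765,460.69 ÷ 0.10994 (buy JPY at ask) = JPY 16,058,402
JPY 16,058,402 × 0.18560 (sell JPY at bid) = ZAR 2,980,439.37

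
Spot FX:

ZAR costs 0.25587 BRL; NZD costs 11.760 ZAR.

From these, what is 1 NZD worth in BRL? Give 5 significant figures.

NZD/BRL = 3.0090

1 NZD × 11.760 = 11.76 ZAR
11.76 ZAR × 0.25587 = 3.00903 BRL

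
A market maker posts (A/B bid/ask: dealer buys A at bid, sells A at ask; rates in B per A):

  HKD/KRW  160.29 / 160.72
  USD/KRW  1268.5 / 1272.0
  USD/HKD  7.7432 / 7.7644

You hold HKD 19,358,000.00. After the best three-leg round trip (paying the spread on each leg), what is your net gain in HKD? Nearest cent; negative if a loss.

Best loop HKD → USD → KRW → HKD:
HKD 19,358,000.00 ÷ 7.7644 (buy USD at ask) = USD 2,493,173.97
USD 2,493,173.97 × 1268.5 (sell USD at bid) = KRW 3,162,591,185
KRW 3,162,591,185 ÷ 160.72 (buy HKD at ask) = HKD 19,677,645.50

Net profit: HKD 319,645.50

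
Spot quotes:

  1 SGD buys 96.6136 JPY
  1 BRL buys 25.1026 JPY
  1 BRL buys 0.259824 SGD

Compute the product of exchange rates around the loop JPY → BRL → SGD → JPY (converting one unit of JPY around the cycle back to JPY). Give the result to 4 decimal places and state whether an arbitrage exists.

Around JPY → BRL → SGD → JPY: 1 ÷ 25.1026 × 0.259824 × 96.6136 = 0.999997
Product ≈ 1 (deviation 0.000%, within rounding noise).

1.0000 (no arbitrage)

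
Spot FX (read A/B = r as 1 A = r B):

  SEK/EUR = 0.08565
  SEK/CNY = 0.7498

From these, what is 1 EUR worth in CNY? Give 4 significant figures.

EUR/CNY = 8.754

1 EUR ÷ 0.08565 = 11.6754 SEK
11.6754 SEK × 0.7498 = 8.75423 CNY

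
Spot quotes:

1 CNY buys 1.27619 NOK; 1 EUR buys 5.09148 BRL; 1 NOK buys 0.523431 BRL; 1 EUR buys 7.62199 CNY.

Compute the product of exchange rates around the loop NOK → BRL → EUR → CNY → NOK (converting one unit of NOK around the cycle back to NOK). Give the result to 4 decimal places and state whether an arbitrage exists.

Around NOK → BRL → EUR → CNY → NOK: 1 × 0.523431 ÷ 5.09148 × 7.62199 × 1.27619 = 0.999998
Product ≈ 1 (deviation 0.000%, within rounding noise).

1.0000 (no arbitrage)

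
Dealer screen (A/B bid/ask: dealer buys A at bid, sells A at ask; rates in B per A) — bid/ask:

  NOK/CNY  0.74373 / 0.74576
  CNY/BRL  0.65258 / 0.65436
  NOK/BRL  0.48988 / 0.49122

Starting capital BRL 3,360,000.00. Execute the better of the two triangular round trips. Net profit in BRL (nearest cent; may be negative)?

Net profit: BRL 12,975.27

Best loop BRL → CNY → NOK → BRL:
BRL 3,360,000.00 ÷ 0.65436 (buy CNY at ask) = CNY 5,134,788.19
CNY 5,134,788.19 ÷ 0.74576 (buy NOK at ask) = NOK 6,885,309.20
NOK 6,885,309.20 × 0.48988 (sell NOK at bid) = BRL 3,372,975.27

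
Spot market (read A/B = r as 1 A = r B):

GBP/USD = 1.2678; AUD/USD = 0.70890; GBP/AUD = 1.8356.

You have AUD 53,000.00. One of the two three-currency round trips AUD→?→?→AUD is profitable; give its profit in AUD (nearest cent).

Profit: AUD 1,398.65

Profitable loop is AUD → USD → GBP → AUD:
AUD 53,000.00 × 0.70890 = USD 37,571.70
USD 37,571.70 ÷ 1.2678 = GBP 29,635.35
GBP 29,635.35 × 1.8356 = AUD 54,398.65
Profit = AUD 54,398.65 − AUD 53,000.00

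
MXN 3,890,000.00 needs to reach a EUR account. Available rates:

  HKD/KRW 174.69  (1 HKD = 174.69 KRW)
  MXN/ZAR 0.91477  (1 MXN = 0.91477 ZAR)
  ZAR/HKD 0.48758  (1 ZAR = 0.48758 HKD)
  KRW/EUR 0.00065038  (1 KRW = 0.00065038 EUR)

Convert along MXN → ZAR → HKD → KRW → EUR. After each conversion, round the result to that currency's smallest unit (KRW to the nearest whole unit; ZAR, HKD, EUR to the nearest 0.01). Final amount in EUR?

MXN 3,890,000.00 × 0.91477 = ZAR 3,558,455.30
ZAR 3,558,455.30 × 0.48758 = HKD 1,735,031.64
HKD 1,735,031.64 × 174.69 = KRW 303,092,677
KRW 303,092,677 × 0.00065038 = EUR 197,125.42

EUR 197,125.42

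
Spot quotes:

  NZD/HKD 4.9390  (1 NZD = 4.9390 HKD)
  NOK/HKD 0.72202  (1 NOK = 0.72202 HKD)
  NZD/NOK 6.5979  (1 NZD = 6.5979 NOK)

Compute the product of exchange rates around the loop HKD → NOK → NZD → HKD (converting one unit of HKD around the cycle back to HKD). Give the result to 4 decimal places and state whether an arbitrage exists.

Around HKD → NOK → NZD → HKD: 1 ÷ 0.72202 ÷ 6.5979 × 4.9390 = 1.036774
Product > 1; profitable direction is HKD → NOK → NZD → HKD.

1.0368 (arbitrage exists)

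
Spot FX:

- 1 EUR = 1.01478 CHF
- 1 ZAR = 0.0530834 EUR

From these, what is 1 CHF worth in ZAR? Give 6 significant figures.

1 CHF ÷ 1.01478 = 0.985435 EUR
0.985435 EUR ÷ 0.0530834 = 18.5639 ZAR

CHF/ZAR = 18.5639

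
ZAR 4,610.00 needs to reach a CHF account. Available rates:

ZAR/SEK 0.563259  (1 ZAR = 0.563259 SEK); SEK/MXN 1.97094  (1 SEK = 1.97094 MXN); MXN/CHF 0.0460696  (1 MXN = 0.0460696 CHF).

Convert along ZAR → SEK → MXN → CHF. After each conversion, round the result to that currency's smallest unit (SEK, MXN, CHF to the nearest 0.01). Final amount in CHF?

CHF 235.77

ZAR 4,610.00 × 0.563259 = SEK 2,596.62
SEK 2,596.62 × 1.97094 = MXN 5,117.78
MXN 5,117.78 × 0.0460696 = CHF 235.77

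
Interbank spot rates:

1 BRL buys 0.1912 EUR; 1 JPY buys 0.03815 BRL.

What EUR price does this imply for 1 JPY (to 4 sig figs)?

1 JPY × 0.03815 = 0.03815 BRL
0.03815 BRL × 0.1912 = 0.00729428 EUR

JPY/EUR = 0.007294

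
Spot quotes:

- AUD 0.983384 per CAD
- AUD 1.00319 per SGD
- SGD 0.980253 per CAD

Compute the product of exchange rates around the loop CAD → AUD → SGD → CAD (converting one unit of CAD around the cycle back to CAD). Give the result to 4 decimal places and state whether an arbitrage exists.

1.0000 (no arbitrage)

Around CAD → AUD → SGD → CAD: 1 × 0.983384 ÷ 1.00319 ÷ 0.980253 = 1.000004
Product ≈ 1 (deviation 0.000%, within rounding noise).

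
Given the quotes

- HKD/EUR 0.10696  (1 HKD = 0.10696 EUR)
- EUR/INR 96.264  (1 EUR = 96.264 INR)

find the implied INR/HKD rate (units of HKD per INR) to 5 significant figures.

1 INR ÷ 96.264 = 0.0103881 EUR
0.0103881 EUR ÷ 0.10696 = 0.0971213 HKD

INR/HKD = 0.097121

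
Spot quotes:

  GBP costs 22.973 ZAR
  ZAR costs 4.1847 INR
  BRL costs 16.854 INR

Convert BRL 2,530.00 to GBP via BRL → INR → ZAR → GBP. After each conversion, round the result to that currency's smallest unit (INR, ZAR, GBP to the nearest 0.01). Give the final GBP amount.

BRL 2,530.00 × 16.854 = INR 42,640.62
INR 42,640.62 ÷ 4.1847 = ZAR 10,189.65
ZAR 10,189.65 ÷ 22.973 = GBP 443.55

GBP 443.55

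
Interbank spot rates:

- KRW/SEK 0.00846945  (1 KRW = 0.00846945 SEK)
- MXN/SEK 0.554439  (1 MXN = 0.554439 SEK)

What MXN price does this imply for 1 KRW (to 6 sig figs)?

KRW/MXN = 0.0152757

1 KRW × 0.00846945 = 0.00846945 SEK
0.00846945 SEK ÷ 0.554439 = 0.0152757 MXN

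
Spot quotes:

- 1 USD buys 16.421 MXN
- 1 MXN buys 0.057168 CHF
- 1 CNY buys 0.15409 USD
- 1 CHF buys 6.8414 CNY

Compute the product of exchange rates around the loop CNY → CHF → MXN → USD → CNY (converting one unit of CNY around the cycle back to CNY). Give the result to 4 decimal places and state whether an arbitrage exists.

1.0105 (arbitrage exists)

Around CNY → CHF → MXN → USD → CNY: 1 ÷ 6.8414 ÷ 0.057168 ÷ 16.421 ÷ 0.15409 = 1.010481
Product > 1; profitable direction is CNY → CHF → MXN → USD → CNY.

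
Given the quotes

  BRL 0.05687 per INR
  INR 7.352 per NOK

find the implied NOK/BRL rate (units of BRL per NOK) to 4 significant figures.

NOK/BRL = 0.4181

1 NOK × 7.352 = 7.352 INR
7.352 INR × 0.05687 = 0.418108 BRL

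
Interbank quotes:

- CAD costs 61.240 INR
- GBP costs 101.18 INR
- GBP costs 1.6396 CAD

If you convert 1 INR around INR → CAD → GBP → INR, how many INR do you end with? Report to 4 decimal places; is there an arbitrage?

1.0077 (arbitrage exists)

Around INR → CAD → GBP → INR: 1 ÷ 61.240 ÷ 1.6396 × 101.18 = 1.007678
Product > 1; profitable direction is INR → CAD → GBP → INR.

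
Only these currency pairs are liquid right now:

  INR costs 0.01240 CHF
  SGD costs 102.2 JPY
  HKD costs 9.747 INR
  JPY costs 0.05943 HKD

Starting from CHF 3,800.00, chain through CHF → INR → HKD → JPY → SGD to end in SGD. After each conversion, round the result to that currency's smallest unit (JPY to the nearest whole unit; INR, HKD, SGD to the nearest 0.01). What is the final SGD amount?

SGD 5,176.48

CHF 3,800.00 ÷ 0.01240 = INR 306,451.61
INR 306,451.61 ÷ 9.747 = HKD 31,440.61
HKD 31,440.61 ÷ 0.05943 = JPY 529,036
JPY 529,036 ÷ 102.2 = SGD 5,176.48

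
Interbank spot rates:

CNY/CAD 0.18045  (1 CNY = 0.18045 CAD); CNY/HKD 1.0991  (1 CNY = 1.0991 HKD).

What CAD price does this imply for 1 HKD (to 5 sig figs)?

HKD/CAD = 0.16418

1 HKD ÷ 1.0991 = 0.909835 CNY
0.909835 CNY × 0.18045 = 0.16418 CAD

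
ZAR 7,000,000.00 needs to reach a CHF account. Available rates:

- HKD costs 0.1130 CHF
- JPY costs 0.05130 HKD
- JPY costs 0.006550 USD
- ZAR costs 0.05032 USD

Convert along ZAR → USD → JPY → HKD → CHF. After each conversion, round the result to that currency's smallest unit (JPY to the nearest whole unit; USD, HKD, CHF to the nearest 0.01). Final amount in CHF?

CHF 311,740.47

ZAR 7,000,000.00 × 0.05032 = USD 352,240.00
USD 352,240.00 ÷ 0.006550 = JPY 53,777,099
JPY 53,777,099 × 0.05130 = HKD 2,758,765.18
HKD 2,758,765.18 × 0.1130 = CHF 311,740.47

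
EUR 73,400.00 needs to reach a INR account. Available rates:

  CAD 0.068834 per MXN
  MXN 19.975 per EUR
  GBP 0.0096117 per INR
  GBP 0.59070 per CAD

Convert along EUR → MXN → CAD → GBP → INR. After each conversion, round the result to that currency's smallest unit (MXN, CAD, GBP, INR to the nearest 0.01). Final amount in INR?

EUR 73,400.00 × 19.975 = MXN 1,466,165.00
MXN 1,466,165.00 × 0.068834 = CAD 100,922.00
CAD 100,922.00 × 0.59070 = GBP 59,614.63
GBP 59,614.63 ÷ 0.0096117 = INR 6,202,298.24

INR 6,202,298.24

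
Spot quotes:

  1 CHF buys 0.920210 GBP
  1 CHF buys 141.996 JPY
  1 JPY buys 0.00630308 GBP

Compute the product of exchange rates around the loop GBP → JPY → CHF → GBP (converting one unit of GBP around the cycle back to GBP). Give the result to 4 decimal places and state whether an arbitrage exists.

Around GBP → JPY → CHF → GBP: 1 ÷ 0.00630308 ÷ 141.996 × 0.920210 = 1.028154
Product > 1; profitable direction is GBP → JPY → CHF → GBP.

1.0282 (arbitrage exists)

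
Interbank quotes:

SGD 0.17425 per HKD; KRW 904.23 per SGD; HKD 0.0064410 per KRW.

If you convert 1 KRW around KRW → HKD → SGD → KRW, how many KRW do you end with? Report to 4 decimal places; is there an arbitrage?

Around KRW → HKD → SGD → KRW: 1 × 0.0064410 × 0.17425 × 904.23 = 1.014857
Product > 1; profitable direction is KRW → HKD → SGD → KRW.

1.0149 (arbitrage exists)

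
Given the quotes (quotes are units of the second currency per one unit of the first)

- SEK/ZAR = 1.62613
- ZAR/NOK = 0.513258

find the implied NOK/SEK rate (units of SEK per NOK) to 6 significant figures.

1 NOK ÷ 0.513258 = 1.94834 ZAR
1.94834 ZAR ÷ 1.62613 = 1.19814 SEK

NOK/SEK = 1.19814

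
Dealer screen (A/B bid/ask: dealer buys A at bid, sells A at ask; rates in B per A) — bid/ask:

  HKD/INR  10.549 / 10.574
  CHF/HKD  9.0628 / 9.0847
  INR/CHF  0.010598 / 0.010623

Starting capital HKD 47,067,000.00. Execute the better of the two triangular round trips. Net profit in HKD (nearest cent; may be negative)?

Net profit: HKD 621,550.39

Best loop HKD → INR → CHF → HKD:
HKD 47,067,000.00 × 10.549 (sell HKD at bid) = INR 496,509,783.00
INR 496,509,783.00 × 0.010598 (sell INR at bid) = CHF 5,262,010.68
CHF 5,262,010.68 × 9.0628 (sell CHF at bid) = HKD 47,688,550.39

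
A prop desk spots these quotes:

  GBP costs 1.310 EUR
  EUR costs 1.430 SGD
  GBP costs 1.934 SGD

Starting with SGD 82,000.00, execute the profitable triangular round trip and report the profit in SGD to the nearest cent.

Profit: SGD 2,657.02

Profitable loop is SGD → EUR → GBP → SGD:
SGD 82,000.00 ÷ 1.430 = EUR 57,342.66
EUR 57,342.66 ÷ 1.310 = GBP 43,773.02
GBP 43,773.02 × 1.934 = SGD 84,657.02
Profit = SGD 84,657.02 − SGD 82,000.00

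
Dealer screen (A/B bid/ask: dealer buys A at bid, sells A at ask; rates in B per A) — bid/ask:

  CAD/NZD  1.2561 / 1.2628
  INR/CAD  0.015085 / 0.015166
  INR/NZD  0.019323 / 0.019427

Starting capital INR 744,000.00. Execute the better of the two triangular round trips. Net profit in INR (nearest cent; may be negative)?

Net profit: INR 6,657.56

Best loop INR → NZD → CAD → INR:
INR 744,000.00 × 0.019323 (sell INR at bid) = NZD 14,376.31
NZD 14,376.31 ÷ 1.2628 (buy CAD at ask) = CAD 11,384.47
CAD 11,384.47 ÷ 0.015166 (buy INR at ask) = INR 750,657.56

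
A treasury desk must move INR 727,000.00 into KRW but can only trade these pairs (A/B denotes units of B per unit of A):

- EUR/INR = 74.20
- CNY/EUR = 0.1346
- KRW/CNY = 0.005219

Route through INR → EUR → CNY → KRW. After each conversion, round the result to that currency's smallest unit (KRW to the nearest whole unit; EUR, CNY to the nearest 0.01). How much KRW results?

INR 727,000.00 ÷ 74.20 = EUR 9,797.84
EUR 9,797.84 ÷ 0.1346 = CNY 72,792.27
CNY 72,792.27 ÷ 0.005219 = KRW 13,947,551

KRW 13,947,551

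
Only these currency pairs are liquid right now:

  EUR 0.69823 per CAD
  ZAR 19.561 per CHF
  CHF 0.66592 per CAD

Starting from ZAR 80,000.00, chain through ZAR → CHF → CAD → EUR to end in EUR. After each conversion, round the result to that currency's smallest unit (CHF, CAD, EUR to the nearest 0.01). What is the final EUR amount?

ZAR 80,000.00 ÷ 19.561 = CHF 4,089.77
CHF 4,089.77 ÷ 0.66592 = CAD 6,141.53
CAD 6,141.53 × 0.69823 = EUR 4,288.20

EUR 4,288.20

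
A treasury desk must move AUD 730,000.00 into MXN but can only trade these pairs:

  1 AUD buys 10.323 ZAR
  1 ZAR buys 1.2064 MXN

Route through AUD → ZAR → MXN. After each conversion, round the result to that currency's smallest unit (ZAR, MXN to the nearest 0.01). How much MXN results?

AUD 730,000.00 × 10.323 = ZAR 7,535,790.00
ZAR 7,535,790.00 × 1.2064 = MXN 9,091,177.06

MXN 9,091,177.06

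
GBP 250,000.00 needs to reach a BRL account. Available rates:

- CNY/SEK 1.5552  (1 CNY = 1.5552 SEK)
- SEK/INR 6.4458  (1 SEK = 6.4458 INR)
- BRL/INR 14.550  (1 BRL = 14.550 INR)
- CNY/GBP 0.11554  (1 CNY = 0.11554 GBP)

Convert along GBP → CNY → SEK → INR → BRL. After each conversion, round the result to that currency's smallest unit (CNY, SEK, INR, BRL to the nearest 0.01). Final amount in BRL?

BRL 1,490,759.98

GBP 250,000.00 ÷ 0.11554 = CNY 2,163,752.81
CNY 2,163,752.81 × 1.5552 = SEK 3,365,068.37
SEK 3,365,068.37 × 6.4458 = INR 21,690,557.70
INR 21,690,557.70 ÷ 14.550 = BRL 1,490,759.98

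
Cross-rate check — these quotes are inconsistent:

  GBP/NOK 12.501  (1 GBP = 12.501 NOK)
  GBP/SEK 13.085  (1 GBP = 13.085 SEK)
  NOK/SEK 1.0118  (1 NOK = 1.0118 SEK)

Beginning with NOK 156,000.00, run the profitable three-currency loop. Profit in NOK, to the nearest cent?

Profitable loop is NOK → GBP → SEK → NOK:
NOK 156,000.00 ÷ 12.501 = GBP 12,479.00
GBP 12,479.00 × 13.085 = SEK 163,287.74
SEK 163,287.74 ÷ 1.0118 = NOK 161,383.41
Profit = NOK 161,383.41 − NOK 156,000.00

Profit: NOK 5,383.41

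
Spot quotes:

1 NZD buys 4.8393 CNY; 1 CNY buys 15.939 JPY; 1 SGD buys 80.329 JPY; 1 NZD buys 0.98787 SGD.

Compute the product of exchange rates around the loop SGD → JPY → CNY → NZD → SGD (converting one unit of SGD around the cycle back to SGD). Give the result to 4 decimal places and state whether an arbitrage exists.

Around SGD → JPY → CNY → NZD → SGD: 1 × 80.329 ÷ 15.939 ÷ 4.8393 × 0.98787 = 1.028794
Product > 1; profitable direction is SGD → JPY → CNY → NZD → SGD.

1.0288 (arbitrage exists)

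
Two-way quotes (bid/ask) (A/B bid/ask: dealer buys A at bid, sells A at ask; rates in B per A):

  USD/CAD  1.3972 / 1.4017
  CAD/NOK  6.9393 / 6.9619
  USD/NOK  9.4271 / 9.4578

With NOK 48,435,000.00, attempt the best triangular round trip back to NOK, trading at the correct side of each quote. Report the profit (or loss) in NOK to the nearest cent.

Best loop NOK → USD → CAD → NOK:
NOK 48,435,000.00 ÷ 9.4578 (buy USD at ask) = USD 5,121,169.83
USD 5,121,169.83 × 1.3972 (sell USD at bid) = CAD 7,155,298.48
CAD 7,155,298.48 × 6.9393 (sell CAD at bid) = NOK 49,652,762.77

Net profit: NOK 1,217,762.77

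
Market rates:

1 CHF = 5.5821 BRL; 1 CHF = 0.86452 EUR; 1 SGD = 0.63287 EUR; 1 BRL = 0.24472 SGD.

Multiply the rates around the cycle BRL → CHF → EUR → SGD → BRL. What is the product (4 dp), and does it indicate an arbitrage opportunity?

Around BRL → CHF → EUR → SGD → BRL: 1 ÷ 5.5821 × 0.86452 ÷ 0.63287 ÷ 0.24472 = 0.999985
Product ≈ 1 (deviation 0.002%, within rounding noise).

1.0000 (no arbitrage)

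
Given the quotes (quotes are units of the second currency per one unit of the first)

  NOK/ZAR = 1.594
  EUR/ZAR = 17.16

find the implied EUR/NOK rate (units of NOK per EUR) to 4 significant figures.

EUR/NOK = 10.77

1 EUR × 17.16 = 17.16 ZAR
17.16 ZAR ÷ 1.594 = 10.7654 NOK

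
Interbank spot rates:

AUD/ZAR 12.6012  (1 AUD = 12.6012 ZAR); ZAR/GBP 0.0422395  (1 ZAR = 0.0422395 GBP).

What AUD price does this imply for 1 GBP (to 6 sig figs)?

1 GBP ÷ 0.0422395 = 23.6745 ZAR
23.6745 ZAR ÷ 12.6012 = 1.87875 AUD

GBP/AUD = 1.87875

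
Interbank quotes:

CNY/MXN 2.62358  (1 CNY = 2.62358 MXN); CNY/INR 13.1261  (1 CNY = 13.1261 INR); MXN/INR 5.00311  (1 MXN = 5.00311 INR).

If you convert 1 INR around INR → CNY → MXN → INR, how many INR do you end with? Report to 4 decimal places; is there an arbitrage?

Around INR → CNY → MXN → INR: 1 ÷ 13.1261 × 2.62358 × 5.00311 = 0.999997
Product ≈ 1 (deviation 0.000%, within rounding noise).

1.0000 (no arbitrage)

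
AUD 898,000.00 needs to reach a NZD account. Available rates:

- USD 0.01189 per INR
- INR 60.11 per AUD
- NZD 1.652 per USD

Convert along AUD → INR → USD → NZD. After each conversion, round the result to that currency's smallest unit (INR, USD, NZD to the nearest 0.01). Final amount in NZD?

AUD 898,000.00 × 60.11 = INR 53,978,780.00
INR 53,978,780.00 × 0.01189 = USD 641,807.69
USD 641,807.69 × 1.652 = NZD 1,060,266.30

NZD 1,060,266.30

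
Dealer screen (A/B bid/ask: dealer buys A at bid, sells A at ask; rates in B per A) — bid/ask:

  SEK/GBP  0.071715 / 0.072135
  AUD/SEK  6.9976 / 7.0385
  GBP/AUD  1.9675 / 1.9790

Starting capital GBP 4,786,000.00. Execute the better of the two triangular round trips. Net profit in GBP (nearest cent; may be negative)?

Best loop GBP → SEK → AUD → GBP:
GBP 4,786,000.00 ÷ 0.072135 (buy SEK at ask) = SEK 66,347,820.06
SEK 66,347,820.06 ÷ 7.0385 (buy AUD at ask) = AUD 9,426,414.73
AUD 9,426,414.73 ÷ 1.9790 (buy GBP at ask) = GBP 4,763,221.19

Net result: GBP -22,778.81 (no profitable arbitrage after spreads)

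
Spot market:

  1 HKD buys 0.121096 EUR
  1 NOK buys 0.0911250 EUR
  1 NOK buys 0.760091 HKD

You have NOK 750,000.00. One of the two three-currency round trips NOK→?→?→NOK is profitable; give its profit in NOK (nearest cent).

Profitable loop is NOK → HKD → EUR → NOK:
NOK 750,000.00 × 0.760091 = HKD 570,068.25
HKD 570,068.25 × 0.121096 = EUR 69,032.98
EUR 69,032.98 ÷ 0.0911250 = NOK 757,563.62
Profit = NOK 757,563.62 − NOK 750,000.00

Profit: NOK 7,563.62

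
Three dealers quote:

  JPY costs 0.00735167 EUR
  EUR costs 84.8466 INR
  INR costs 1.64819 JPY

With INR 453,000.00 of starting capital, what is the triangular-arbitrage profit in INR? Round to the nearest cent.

Profitable loop is INR → JPY → EUR → INR:
INR 453,000.00 × 1.64819 = JPY 746,630
JPY 746,630 × 0.00735167 = EUR 5,488.98
EUR 5,488.98 × 84.8466 = INR 465,721.11
Profit = INR 465,721.11 − INR 453,000.00

Profit: INR 12,721.11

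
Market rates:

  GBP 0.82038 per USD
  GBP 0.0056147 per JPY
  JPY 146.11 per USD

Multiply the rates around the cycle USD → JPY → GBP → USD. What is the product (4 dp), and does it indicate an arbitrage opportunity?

Around USD → JPY → GBP → USD: 1 × 146.11 × 0.0056147 ÷ 0.82038 = 0.999980
Product ≈ 1 (deviation 0.002%, within rounding noise).

1.0000 (no arbitrage)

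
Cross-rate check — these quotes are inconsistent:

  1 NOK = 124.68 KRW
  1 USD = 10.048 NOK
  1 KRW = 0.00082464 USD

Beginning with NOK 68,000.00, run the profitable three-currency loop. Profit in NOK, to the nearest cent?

Profit: NOK 2,250.55

Profitable loop is NOK → KRW → USD → NOK:
NOK 68,000.00 × 124.68 = KRW 8,478,240
KRW 8,478,240 × 0.00082464 = USD 6,991.50
USD 6,991.50 × 10.048 = NOK 70,250.55
Profit = NOK 70,250.55 − NOK 68,000.00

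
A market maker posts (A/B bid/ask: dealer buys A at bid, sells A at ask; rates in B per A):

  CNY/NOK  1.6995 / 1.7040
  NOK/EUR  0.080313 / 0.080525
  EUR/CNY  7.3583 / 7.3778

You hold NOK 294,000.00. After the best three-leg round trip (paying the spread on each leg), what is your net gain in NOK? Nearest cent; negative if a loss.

Net profit: NOK 1,278.51

Best loop NOK → EUR → CNY → NOK:
NOK 294,000.00 × 0.080313 (sell NOK at bid) = EUR 23,612.02
EUR 23,612.02 × 7.3583 (sell EUR at bid) = CNY 173,744.34
CNY 173,744.34 × 1.6995 (sell CNY at bid) = NOK 295,278.51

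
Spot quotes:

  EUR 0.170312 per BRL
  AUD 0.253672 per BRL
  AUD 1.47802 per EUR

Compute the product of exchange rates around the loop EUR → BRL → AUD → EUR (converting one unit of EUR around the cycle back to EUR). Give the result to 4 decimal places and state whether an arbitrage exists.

Around EUR → BRL → AUD → EUR: 1 ÷ 0.170312 × 0.253672 ÷ 1.47802 = 1.007736
Product > 1; profitable direction is EUR → BRL → AUD → EUR.

1.0077 (arbitrage exists)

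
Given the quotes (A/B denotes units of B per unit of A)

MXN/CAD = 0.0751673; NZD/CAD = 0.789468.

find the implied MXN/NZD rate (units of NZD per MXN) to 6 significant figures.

MXN/NZD = 0.0952126

1 MXN × 0.0751673 = 0.0751673 CAD
0.0751673 CAD ÷ 0.789468 = 0.0952126 NZD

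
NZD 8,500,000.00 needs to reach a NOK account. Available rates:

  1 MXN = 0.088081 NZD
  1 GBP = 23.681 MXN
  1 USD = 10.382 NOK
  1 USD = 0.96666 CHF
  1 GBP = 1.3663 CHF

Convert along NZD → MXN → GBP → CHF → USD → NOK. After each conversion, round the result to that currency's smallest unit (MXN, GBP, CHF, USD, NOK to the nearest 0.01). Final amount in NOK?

NZD 8,500,000.00 ÷ 0.088081 = MXN 96,502,083.31
MXN 96,502,083.31 ÷ 23.681 = GBP 4,075,084.81
GBP 4,075,084.81 × 1.3663 = CHF 5,567,788.38
CHF 5,567,788.38 ÷ 0.96666 = USD 5,759,820.81
USD 5,759,820.81 × 10.382 = NOK 59,798,459.65

NOK 59,798,459.65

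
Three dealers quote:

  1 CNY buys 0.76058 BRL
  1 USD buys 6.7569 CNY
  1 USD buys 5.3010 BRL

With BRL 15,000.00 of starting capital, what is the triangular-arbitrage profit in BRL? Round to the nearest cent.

Profitable loop is BRL → CNY → USD → BRL:
BRL 15,000.00 ÷ 0.76058 = CNY 19,721.79
CNY 19,721.79 ÷ 6.7569 = USD 2,918.76
USD 2,918.76 × 5.3010 = BRL 15,472.36
Profit = BRL 15,472.36 − BRL 15,000.00

Profit: BRL 472.36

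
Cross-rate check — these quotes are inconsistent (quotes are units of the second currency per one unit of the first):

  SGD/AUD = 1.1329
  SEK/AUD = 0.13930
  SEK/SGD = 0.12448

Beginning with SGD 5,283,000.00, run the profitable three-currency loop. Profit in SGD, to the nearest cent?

Profit: SGD 65,360.23

Profitable loop is SGD → AUD → SEK → SGD:
SGD 5,283,000.00 × 1.1329 = AUD 5,985,110.70
AUD 5,985,110.70 ÷ 0.13930 = SEK 42,965,618.81
SEK 42,965,618.81 × 0.12448 = SGD 5,348,360.23
Profit = SGD 5,348,360.23 − SGD 5,283,000.00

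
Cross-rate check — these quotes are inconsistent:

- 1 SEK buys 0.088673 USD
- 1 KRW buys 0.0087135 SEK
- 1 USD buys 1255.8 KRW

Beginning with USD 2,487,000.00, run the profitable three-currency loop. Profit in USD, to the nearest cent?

Profitable loop is USD → SEK → KRW → USD:
USD 2,487,000.00 ÷ 0.088673 = SEK 28,046,868.83
SEK 28,046,868.83 ÷ 0.0087135 = KRW 3,218,783,363
KRW 3,218,783,363 ÷ 1255.8 = USD 2,563,133.75
Profit = USD 2,563,133.75 − USD 2,487,000.00

Profit: USD 76,133.75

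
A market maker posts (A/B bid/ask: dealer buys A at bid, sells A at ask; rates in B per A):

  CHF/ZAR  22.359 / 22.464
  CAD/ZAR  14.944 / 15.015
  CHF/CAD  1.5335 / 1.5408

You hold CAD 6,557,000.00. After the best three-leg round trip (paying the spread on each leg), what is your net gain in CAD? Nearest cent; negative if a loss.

Net profit: CAD 132,116.08

Best loop CAD → ZAR → CHF → CAD:
CAD 6,557,000.00 × 14.944 (sell CAD at bid) = ZAR 97,987,808.00
ZAR 97,987,808.00 ÷ 22.464 (buy CHF at ask) = CHF 4,361,992.88
CHF 4,361,992.88 × 1.5335 (sell CHF at bid) = CAD 6,689,116.08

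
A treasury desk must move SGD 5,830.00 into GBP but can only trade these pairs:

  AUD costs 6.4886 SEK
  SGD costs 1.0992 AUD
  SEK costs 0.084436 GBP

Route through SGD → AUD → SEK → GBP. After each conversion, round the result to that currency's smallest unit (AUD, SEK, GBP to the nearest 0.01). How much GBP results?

SGD 5,830.00 × 1.0992 = AUD 6,408.34
AUD 6,408.34 × 6.4886 = SEK 41,581.15
SEK 41,581.15 × 0.084436 = GBP 3,510.95

GBP 3,510.95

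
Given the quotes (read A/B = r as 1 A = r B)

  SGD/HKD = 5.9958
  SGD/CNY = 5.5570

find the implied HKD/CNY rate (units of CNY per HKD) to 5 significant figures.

HKD/CNY = 0.92682

1 HKD ÷ 5.9958 = 0.166783 SGD
0.166783 SGD × 5.5570 = 0.926815 CNY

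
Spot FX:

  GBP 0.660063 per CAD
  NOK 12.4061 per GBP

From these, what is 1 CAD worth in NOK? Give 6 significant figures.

CAD/NOK = 8.18881

1 CAD × 0.660063 = 0.660063 GBP
0.660063 GBP × 12.4061 = 8.18881 NOK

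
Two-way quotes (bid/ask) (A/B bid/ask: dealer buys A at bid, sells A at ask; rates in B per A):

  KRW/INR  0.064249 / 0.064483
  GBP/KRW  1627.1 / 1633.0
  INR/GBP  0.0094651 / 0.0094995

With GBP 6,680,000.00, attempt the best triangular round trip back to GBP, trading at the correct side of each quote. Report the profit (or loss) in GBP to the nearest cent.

Net result: GBP -2,032.57 (no profitable arbitrage after spreads)

Best loop GBP → INR → KRW → GBP:
GBP 6,680,000.00 ÷ 0.0094995 (buy INR at ask) = INR 703,194,904.99
INR 703,194,904.99 ÷ 0.064483 (buy KRW at ask) = KRW 10,905,120,807
KRW 10,905,120,807 ÷ 1633.0 (buy GBP at ask) = GBP 6,677,967.43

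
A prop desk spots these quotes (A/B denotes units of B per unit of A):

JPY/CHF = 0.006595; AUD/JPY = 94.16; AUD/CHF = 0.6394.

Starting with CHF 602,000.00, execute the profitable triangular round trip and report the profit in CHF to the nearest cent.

Profitable loop is CHF → JPY → AUD → CHF:
CHF 602,000.00 ÷ 0.006595 = JPY 91,281,274
JPY 91,281,274 ÷ 94.16 = AUD 969,427.29
AUD 969,427.29 × 0.6394 = CHF 619,851.81
Profit = CHF 619,851.81 − CHF 602,000.00

Profit: CHF 17,851.81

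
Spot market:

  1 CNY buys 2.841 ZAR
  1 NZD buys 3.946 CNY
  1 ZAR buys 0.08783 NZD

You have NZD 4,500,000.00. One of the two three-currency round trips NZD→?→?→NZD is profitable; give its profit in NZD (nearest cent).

Profit: NZD 70,264.30

Profitable loop is NZD → ZAR → CNY → NZD:
NZD 4,500,000.00 ÷ 0.08783 = ZAR 51,235,341.00
ZAR 51,235,341.00 ÷ 2.841 = CNY 18,034,262.94
CNY 18,034,262.94 ÷ 3.946 = NZD 4,570,264.30
Profit = NZD 4,570,264.30 − NZD 4,500,000.00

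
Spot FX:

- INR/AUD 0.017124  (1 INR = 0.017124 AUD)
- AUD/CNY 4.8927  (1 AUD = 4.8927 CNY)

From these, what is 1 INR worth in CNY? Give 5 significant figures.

1 INR × 0.017124 = 0.017124 AUD
0.017124 AUD × 4.8927 = 0.0837826 CNY

INR/CNY = 0.083783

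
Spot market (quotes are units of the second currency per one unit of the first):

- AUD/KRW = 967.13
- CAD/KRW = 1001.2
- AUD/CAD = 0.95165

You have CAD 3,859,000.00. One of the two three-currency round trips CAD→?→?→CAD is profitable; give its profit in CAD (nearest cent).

Profit: CAD 58,071.88

Profitable loop is CAD → AUD → KRW → CAD:
CAD 3,859,000.00 ÷ 0.95165 = AUD 4,055,062.26
AUD 4,055,062.26 × 967.13 = KRW 3,921,772,364
KRW 3,921,772,364 ÷ 1001.2 = CAD 3,917,071.88
Profit = CAD 3,917,071.88 − CAD 3,859,000.00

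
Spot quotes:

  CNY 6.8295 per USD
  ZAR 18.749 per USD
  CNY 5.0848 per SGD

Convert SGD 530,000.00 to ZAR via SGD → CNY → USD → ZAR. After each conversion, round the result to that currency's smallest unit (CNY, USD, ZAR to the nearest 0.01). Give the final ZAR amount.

ZAR 7,398,419.33

SGD 530,000.00 × 5.0848 = CNY 2,694,944.00
CNY 2,694,944.00 ÷ 6.8295 = USD 394,603.41
USD 394,603.41 × 18.749 = ZAR 7,398,419.33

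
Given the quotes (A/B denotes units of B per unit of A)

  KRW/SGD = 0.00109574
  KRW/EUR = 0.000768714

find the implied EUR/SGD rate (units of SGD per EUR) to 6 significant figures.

1 EUR ÷ 0.000768714 = 1300.87 KRW
1300.87 KRW × 0.00109574 = 1.42542 SGD

EUR/SGD = 1.42542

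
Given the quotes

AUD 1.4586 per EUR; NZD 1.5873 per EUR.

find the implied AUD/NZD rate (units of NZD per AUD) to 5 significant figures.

AUD/NZD = 1.0882

1 AUD ÷ 1.4586 = 0.685589 EUR
0.685589 EUR × 1.5873 = 1.08824 NZD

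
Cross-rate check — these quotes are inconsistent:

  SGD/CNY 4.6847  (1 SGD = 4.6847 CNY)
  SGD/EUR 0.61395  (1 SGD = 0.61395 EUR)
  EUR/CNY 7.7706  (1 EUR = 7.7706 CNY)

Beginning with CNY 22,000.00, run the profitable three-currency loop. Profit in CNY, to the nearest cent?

Profitable loop is CNY → SGD → EUR → CNY:
CNY 22,000.00 ÷ 4.6847 = SGD 4,696.14
SGD 4,696.14 × 0.61395 = EUR 2,883.19
EUR 2,883.19 × 7.7706 = CNY 22,404.15
Profit = CNY 22,404.15 − CNY 22,000.00

Profit: CNY 404.15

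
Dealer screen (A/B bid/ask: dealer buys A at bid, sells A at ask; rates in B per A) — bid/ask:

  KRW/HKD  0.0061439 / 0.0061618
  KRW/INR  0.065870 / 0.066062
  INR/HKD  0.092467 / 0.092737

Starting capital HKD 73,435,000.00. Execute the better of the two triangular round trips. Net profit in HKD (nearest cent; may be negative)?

Best loop HKD → INR → KRW → HKD:
HKD 73,435,000.00 ÷ 0.092737 (buy INR at ask) = INR 791,863,010.45
INR 791,863,010.45 ÷ 0.066062 (buy KRW at ask) = KRW 11,986,664,201
KRW 11,986,664,201 × 0.0061439 (sell KRW at bid) = HKD 73,644,866.18

Net profit: HKD 209,866.18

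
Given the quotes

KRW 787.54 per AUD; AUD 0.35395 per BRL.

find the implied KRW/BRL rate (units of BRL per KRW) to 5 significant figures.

KRW/BRL = 0.0035874

1 KRW ÷ 787.54 = 0.00126978 AUD
0.00126978 AUD ÷ 0.35395 = 0.00358745 BRL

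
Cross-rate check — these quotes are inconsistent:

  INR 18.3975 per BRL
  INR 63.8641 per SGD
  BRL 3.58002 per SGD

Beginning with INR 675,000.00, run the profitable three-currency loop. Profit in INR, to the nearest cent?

Profit: INR 21,131.43

Profitable loop is INR → SGD → BRL → INR:
INR 675,000.00 ÷ 63.8641 = SGD 10,569.32
SGD 10,569.32 × 3.58002 = BRL 37,838.37
BRL 37,838.37 × 18.3975 = INR 696,131.43
Profit = INR 696,131.43 − INR 675,000.00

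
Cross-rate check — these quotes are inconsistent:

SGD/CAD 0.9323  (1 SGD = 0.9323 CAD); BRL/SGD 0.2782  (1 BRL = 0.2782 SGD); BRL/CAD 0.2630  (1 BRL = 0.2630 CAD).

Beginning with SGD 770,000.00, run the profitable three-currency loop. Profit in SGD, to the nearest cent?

Profitable loop is SGD → BRL → CAD → SGD:
SGD 770,000.00 ÷ 0.2782 = BRL 2,767,792.95
BRL 2,767,792.95 × 0.2630 = CAD 727,929.55
CAD 727,929.55 ÷ 0.9323 = SGD 780,788.96
Profit = SGD 780,788.96 − SGD 770,000.00

Profit: SGD 10,788.96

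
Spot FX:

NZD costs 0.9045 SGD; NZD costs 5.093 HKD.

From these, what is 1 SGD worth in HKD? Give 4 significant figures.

SGD/HKD = 5.631

1 SGD ÷ 0.9045 = 1.10558 NZD
1.10558 NZD × 5.093 = 5.63074 HKD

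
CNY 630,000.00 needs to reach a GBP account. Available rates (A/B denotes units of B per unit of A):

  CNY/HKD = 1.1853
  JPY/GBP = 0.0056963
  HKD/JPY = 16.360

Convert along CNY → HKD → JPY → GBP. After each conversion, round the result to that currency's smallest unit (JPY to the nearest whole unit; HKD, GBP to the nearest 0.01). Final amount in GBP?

CNY 630,000.00 × 1.1853 = HKD 746,739.00
HKD 746,739.00 × 16.360 = JPY 12,216,650
JPY 12,216,650 × 0.0056963 = GBP 69,589.70

GBP 69,589.70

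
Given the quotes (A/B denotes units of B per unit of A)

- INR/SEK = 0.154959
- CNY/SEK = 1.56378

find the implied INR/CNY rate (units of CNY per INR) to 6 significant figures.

INR/CNY = 0.0990926

1 INR × 0.154959 = 0.154959 SEK
0.154959 SEK ÷ 1.56378 = 0.0990926 CNY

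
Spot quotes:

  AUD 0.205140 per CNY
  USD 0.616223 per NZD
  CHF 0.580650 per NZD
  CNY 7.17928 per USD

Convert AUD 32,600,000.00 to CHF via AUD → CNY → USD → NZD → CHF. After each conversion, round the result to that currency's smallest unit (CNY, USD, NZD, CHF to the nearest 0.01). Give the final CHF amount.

CHF 20,857,530.32

AUD 32,600,000.00 ÷ 0.205140 = CNY 158,915,862.34
CNY 158,915,862.34 ÷ 7.17928 = USD 22,135,348.16
USD 22,135,348.16 ÷ 0.616223 = NZD 35,921,002.88
NZD 35,921,002.88 × 0.580650 = CHF 20,857,530.32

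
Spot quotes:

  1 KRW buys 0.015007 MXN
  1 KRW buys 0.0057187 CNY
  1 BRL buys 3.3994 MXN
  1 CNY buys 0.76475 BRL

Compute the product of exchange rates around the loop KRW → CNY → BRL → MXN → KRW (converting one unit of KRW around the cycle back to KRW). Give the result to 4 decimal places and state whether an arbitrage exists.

0.9907 (arbitrage exists)

Around KRW → CNY → BRL → MXN → KRW: 1 × 0.0057187 × 0.76475 × 3.3994 ÷ 0.015007 = 0.990661
Product < 1; profitable direction is KRW → MXN → BRL → CNY → KRW.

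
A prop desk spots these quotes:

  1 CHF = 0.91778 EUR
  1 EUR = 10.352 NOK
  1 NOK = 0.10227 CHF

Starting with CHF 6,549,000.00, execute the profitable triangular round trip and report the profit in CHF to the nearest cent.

Profitable loop is CHF → NOK → EUR → CHF:
CHF 6,549,000.00 ÷ 0.10227 = NOK 64,036,374.30
NOK 64,036,374.30 ÷ 10.352 = EUR 6,185,893.96
EUR 6,185,893.96 ÷ 0.91778 = CHF 6,740,061.85
Profit = CHF 6,740,061.85 − CHF 6,549,000.00

Profit: CHF 191,061.85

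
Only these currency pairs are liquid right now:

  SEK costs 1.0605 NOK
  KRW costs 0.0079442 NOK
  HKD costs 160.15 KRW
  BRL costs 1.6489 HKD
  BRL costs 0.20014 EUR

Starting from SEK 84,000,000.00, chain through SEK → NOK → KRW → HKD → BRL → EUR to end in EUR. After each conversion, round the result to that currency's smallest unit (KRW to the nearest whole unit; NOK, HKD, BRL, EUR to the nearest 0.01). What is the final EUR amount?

SEK 84,000,000.00 × 1.0605 = NOK 89,082,000.00
NOK 89,082,000.00 ÷ 0.0079442 = KRW 11,213,463,911
KRW 11,213,463,911 ÷ 160.15 = HKD 70,018,507.09
HKD 70,018,507.09 ÷ 1.6489 = BRL 42,463,768.02
BRL 42,463,768.02 × 0.20014 = EUR 8,498,698.53

EUR 8,498,698.53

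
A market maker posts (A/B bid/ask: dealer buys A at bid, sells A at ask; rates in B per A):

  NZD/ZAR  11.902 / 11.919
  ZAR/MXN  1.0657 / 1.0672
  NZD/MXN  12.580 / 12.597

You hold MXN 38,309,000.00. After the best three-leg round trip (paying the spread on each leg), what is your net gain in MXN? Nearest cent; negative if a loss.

Net profit: MXN 264,460.13

Best loop MXN → NZD → ZAR → MXN:
MXN 38,309,000.00 ÷ 12.597 (buy NZD at ask) = NZD 3,041,120.90
NZD 3,041,120.90 × 11.902 (sell NZD at bid) = ZAR 36,195,420.97
ZAR 36,195,420.97 × 1.0657 (sell ZAR at bid) = MXN 38,573,460.13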